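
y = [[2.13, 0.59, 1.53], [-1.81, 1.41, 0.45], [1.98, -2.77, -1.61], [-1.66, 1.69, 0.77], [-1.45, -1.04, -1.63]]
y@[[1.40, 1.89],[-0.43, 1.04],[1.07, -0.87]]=[[4.37, 3.31], [-2.66, -2.35], [2.24, 2.26], [-2.23, -2.05], [-3.33, -2.4]]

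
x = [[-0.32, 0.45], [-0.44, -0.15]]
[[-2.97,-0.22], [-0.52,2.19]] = x @ [[2.77, -3.88], [-4.63, -3.25]]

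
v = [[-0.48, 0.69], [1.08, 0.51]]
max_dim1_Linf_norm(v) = 1.08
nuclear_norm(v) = 2.03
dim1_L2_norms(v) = [0.84, 1.19]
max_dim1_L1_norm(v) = 1.59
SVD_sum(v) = [[-0.25, -0.08], [1.13, 0.34]] + [[-0.23, 0.77], [-0.05, 0.17]]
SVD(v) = [[-0.21, 0.98],[0.98, 0.21]] @ diag([1.2096026990254136, 0.8184505547132548]) @ [[0.96, 0.29],[-0.29, 0.96]]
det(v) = -0.99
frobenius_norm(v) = 1.46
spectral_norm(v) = 1.21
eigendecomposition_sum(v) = [[-0.73, 0.34],[0.53, -0.25]] + [[0.25, 0.35], [0.55, 0.76]]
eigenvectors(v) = [[-0.81, -0.42], [0.59, -0.91]]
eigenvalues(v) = [-0.98, 1.01]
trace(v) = 0.03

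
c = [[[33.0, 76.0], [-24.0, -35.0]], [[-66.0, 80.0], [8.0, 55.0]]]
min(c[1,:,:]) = -66.0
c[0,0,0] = 33.0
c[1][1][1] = 55.0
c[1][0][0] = -66.0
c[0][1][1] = -35.0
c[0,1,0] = -24.0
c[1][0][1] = 80.0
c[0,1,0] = -24.0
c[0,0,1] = 76.0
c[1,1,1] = 55.0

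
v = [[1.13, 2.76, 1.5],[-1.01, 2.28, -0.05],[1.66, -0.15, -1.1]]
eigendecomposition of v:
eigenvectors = [[(-0.39+0j), -0.77+0.00j, (-0.77-0j)], [-0.09+0.00j, -0.08-0.52j, (-0.08+0.52j)], [(0.92+0j), -0.32+0.18j, -0.32-0.18j]]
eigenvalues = [(-1.79+0j), (2.05+1.5j), (2.05-1.5j)]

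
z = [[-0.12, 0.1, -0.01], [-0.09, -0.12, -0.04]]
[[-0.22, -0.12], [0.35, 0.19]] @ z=[[0.04,-0.01,0.01], [-0.06,0.01,-0.01]]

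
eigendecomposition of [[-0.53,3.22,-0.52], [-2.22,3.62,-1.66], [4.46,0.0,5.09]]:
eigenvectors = [[0.70+0.00j, -0.22+0.35j, -0.22-0.35j],[(0.13+0j), -0.40+0.33j, (-0.4-0.33j)],[-0.70+0.00j, (0.75+0j), (0.75-0j)]]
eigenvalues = [(0.6+0j), (3.79+2.09j), (3.79-2.09j)]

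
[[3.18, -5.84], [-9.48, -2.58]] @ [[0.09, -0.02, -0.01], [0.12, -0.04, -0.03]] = [[-0.41, 0.17, 0.14], [-1.16, 0.29, 0.17]]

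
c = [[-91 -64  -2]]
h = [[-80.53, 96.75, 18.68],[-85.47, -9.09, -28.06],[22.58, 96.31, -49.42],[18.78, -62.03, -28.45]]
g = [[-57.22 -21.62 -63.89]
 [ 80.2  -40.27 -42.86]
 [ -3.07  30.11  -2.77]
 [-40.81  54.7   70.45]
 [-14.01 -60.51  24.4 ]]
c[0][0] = -91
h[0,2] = 18.68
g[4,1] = -60.51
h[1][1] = -9.09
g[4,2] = 24.4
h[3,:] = [18.78, -62.03, -28.45]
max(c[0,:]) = -2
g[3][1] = 54.7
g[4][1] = -60.51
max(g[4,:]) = 24.4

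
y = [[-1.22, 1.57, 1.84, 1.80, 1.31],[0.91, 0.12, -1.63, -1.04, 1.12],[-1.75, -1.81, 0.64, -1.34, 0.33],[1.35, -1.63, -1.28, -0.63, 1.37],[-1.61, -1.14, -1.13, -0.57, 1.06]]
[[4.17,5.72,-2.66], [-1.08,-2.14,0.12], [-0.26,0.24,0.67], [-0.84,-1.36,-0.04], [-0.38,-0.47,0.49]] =y @ [[-0.15, -0.31, -0.17], [0.24, 0.08, -0.24], [0.76, 1.22, -0.47], [0.63, 0.94, -0.36], [0.82, 0.98, -0.75]]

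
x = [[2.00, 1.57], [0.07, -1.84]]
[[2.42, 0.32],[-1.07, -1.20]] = x @[[0.73, -0.34], [0.61, 0.64]]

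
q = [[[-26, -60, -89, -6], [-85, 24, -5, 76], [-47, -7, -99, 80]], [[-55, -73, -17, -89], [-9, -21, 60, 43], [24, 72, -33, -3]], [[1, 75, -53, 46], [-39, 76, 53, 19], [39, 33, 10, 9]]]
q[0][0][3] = -6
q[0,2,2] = -99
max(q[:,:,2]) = 60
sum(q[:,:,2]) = -173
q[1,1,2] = 60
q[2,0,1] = 75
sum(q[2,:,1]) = 184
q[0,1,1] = 24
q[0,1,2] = -5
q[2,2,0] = 39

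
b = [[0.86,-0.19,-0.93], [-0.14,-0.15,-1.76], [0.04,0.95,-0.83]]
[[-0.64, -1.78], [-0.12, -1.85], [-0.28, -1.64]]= b @[[-0.64, -0.94], [-0.15, -0.66], [0.13, 1.18]]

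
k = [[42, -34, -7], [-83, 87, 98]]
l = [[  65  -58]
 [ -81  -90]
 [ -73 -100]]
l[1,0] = -81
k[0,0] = 42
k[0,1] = -34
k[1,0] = -83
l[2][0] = -73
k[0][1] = -34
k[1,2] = 98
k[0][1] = -34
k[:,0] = [42, -83]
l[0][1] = -58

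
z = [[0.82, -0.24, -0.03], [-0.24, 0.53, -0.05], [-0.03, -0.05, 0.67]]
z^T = [[0.82, -0.24, -0.03], [-0.24, 0.53, -0.05], [-0.03, -0.05, 0.67]]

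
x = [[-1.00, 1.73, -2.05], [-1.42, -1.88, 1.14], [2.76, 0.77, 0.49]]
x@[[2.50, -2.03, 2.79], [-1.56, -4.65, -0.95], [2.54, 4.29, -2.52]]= [[-10.41,-14.81,0.73],[2.28,16.52,-5.05],[6.94,-7.08,5.73]]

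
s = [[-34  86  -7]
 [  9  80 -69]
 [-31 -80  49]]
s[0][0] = -34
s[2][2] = 49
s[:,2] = [-7, -69, 49]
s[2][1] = -80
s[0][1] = 86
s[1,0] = 9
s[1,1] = 80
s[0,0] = -34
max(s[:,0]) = 9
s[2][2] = 49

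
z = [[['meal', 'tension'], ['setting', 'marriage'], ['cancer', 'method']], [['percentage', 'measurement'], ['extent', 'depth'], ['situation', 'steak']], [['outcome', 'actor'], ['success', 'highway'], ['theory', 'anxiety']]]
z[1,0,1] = 'measurement'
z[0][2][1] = 'method'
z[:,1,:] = [['setting', 'marriage'], ['extent', 'depth'], ['success', 'highway']]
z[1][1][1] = 'depth'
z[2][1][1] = 'highway'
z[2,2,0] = 'theory'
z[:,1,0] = ['setting', 'extent', 'success']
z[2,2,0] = 'theory'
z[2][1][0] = 'success'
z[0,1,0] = 'setting'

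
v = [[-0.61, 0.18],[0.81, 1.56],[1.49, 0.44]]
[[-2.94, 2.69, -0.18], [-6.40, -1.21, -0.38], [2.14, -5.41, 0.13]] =v @ [[3.13, -4.02, 0.19],  [-5.73, 1.31, -0.34]]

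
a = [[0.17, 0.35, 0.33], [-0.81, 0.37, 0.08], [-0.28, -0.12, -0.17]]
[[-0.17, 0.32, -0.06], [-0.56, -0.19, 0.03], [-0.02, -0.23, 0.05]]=a@[[0.45,0.42,-0.23], [-0.46,0.30,-0.52], [-0.27,0.43,0.48]]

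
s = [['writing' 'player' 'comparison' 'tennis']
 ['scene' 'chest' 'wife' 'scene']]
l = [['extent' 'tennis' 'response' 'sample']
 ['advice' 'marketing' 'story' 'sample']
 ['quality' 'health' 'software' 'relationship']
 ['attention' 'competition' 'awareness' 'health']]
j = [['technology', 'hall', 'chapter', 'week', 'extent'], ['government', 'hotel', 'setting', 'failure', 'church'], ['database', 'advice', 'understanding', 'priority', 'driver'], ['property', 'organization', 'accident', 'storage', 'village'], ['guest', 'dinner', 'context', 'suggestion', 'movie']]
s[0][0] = 'writing'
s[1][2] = 'wife'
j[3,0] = 'property'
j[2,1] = 'advice'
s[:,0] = ['writing', 'scene']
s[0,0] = 'writing'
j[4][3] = 'suggestion'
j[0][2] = 'chapter'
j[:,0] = ['technology', 'government', 'database', 'property', 'guest']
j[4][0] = 'guest'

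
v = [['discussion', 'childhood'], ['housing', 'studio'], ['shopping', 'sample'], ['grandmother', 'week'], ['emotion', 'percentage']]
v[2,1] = 'sample'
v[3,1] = 'week'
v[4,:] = ['emotion', 'percentage']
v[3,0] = 'grandmother'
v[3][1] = 'week'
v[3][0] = 'grandmother'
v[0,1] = 'childhood'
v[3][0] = 'grandmother'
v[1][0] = 'housing'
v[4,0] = 'emotion'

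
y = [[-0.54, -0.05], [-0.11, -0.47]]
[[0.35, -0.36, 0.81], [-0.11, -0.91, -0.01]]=y @ [[-0.69,0.50,-1.54], [0.4,1.82,0.39]]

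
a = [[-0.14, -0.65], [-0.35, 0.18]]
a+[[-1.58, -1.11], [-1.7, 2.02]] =[[-1.72,-1.76], [-2.05,2.2]]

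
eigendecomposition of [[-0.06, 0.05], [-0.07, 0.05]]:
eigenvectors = [[-0.60+0.24j, -0.60-0.24j], [(-0.76+0j), -0.76-0.00j]]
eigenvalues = [(-0+0.02j), (-0-0.02j)]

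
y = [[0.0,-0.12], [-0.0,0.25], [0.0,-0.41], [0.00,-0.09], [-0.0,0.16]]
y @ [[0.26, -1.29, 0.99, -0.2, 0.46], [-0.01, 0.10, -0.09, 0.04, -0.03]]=[[0.00, -0.01, 0.01, -0.00, 0.00],[-0.0, 0.02, -0.02, 0.01, -0.01],[0.0, -0.04, 0.04, -0.02, 0.01],[0.00, -0.01, 0.01, -0.00, 0.00],[-0.0, 0.02, -0.01, 0.01, -0.00]]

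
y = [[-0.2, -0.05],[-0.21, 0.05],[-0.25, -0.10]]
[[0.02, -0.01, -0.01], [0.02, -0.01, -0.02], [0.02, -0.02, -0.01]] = y @ [[-0.11, 0.05, 0.06], [0.03, 0.04, -0.07]]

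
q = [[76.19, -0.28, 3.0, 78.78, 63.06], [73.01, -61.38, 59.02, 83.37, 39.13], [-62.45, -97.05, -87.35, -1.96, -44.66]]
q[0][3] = 78.78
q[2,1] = -97.05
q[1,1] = -61.38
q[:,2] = [3.0, 59.02, -87.35]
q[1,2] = 59.02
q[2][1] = -97.05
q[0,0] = 76.19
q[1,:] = [73.01, -61.38, 59.02, 83.37, 39.13]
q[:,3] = [78.78, 83.37, -1.96]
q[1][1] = -61.38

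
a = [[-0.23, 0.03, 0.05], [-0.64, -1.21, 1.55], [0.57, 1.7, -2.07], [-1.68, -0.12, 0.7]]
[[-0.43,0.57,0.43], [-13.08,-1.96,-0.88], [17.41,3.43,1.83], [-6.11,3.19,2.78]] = a @ [[1.57, -1.41, -3.33],[4.64, 4.95, -3.42],[-4.17, 2.02, -4.61]]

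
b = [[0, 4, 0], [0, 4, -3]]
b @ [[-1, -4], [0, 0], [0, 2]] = [[0, 0], [0, -6]]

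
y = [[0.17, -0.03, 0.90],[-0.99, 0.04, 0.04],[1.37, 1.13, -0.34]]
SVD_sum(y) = [[-0.02, -0.01, 0.0], [-0.69, -0.42, 0.14], [1.51, 0.92, -0.31]] + [[0.27, -0.16, 0.84],[-0.08, 0.05, -0.25],[-0.03, 0.02, -0.1]] + [[-0.08, 0.15, 0.05], [-0.22, 0.41, 0.15], [-0.1, 0.19, 0.07]]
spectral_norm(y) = 1.97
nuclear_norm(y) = 3.48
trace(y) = -0.13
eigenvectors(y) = [[(-0.45+0j), (0.45+0.35j), (0.45-0.35j)], [-0.31+0.00j, (-0.69+0j), -0.69-0.00j], [0.83+0.00j, (0.05+0.44j), (0.05-0.44j)]]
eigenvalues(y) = [(-1.51+0j), (0.69+0.48j), (0.69-0.48j)]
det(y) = -1.06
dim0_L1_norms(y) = [2.53, 1.2, 1.28]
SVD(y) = [[0.01, 0.95, -0.31], [0.42, -0.28, -0.86], [-0.91, -0.12, -0.40]] @ diag([1.9689103333408606, 0.9447660939294098, 0.5686027849254248]) @ [[-0.84, -0.51, 0.17], [0.3, -0.18, 0.94], [0.45, -0.84, -0.31]]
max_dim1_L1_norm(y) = 2.84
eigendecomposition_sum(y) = [[-0.53-0.00j, -0.31-0.00j, (0.42-0j)],[-0.36-0.00j, (-0.22-0j), 0.29-0.00j],[(0.97+0j), (0.58+0j), (-0.77+0j)]] + [[(0.35-0.02j), 0.14-0.36j, 0.24-0.15j], [(-0.31+0.28j), (0.13+0.45j), (-0.12+0.32j)], [0.20+0.18j, 0.28-0.12j, 0.21+0.05j]] + [[(0.35+0.02j), 0.14+0.36j, 0.24+0.15j], [-0.31-0.28j, 0.13-0.45j, (-0.12-0.32j)], [0.20-0.18j, (0.28+0.12j), (0.21-0.05j)]]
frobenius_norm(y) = 2.26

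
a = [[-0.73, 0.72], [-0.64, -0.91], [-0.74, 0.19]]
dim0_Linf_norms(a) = [0.74, 0.91]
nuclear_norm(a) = 2.40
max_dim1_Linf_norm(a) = 0.91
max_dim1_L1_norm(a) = 1.55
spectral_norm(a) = 1.24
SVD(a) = [[-0.8,  0.24],[-0.1,  -0.96],[-0.60,  -0.16]] @ diag([1.2393169607360768, 1.156197851075625]) @ [[0.88, -0.48], [0.48, 0.88]]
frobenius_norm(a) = 1.69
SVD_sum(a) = [[-0.87, 0.47],[-0.11, 0.06],[-0.65, 0.36]] + [[0.14, 0.25], [-0.53, -0.97], [-0.09, -0.17]]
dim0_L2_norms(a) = [1.22, 1.18]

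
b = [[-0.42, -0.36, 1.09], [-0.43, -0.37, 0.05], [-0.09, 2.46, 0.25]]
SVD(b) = [[-0.13,-0.97,0.21], [-0.15,-0.19,-0.97], [0.98,-0.16,-0.12]] @ diag([2.5153745347851664, 1.214606095234839, 0.3717835165424694]) @ [[0.01, 1.00, 0.04], [0.42, 0.03, -0.91], [0.91, -0.03, 0.41]]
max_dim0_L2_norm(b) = 2.51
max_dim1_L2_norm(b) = 2.47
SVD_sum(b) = [[-0.0, -0.32, -0.01], [-0.0, -0.37, -0.01], [0.03, 2.46, 0.1]] + [[-0.49, -0.04, 1.07], [-0.10, -0.01, 0.21], [-0.08, -0.01, 0.17]] + [[0.07, -0.00, 0.03], [-0.33, 0.01, -0.15], [-0.04, 0.00, -0.02]]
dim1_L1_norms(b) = [1.87, 0.85, 2.8]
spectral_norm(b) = 2.52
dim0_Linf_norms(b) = [0.43, 2.46, 1.09]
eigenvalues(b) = [(-1.34+0j), (0.4+0.83j), (0.4-0.83j)]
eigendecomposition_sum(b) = [[(-0.51-0j),  -1.17+0.00j,  0.39+0.00j], [-0.24-0.00j,  (-0.56+0j),  0.19+0.00j], [0.35+0.00j,  0.80-0.00j,  -0.27-0.00j]] + [[0.05+0.29j, 0.41-0.64j, (0.35-0.02j)], [-0.09-0.05j, 0.10+0.25j, (-0.07+0.1j)], [(-0.22+0.24j), (0.83-0.09j), 0.26+0.29j]] + [[0.05-0.29j, 0.41+0.64j, 0.35+0.02j], [-0.09+0.05j, (0.1-0.25j), (-0.07-0.1j)], [(-0.22-0.24j), (0.83+0.09j), 0.26-0.29j]]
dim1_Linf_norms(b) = [1.09, 0.43, 2.46]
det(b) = -1.14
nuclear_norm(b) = 4.10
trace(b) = -0.54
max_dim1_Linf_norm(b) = 2.46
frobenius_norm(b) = 2.82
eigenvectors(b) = [[(-0.77+0j),  0.41-0.51j,  (0.41+0.51j)], [(-0.37+0j),  (0.06+0.22j),  (0.06-0.22j)], [(0.53+0j),  0.72+0.00j,  0.72-0.00j]]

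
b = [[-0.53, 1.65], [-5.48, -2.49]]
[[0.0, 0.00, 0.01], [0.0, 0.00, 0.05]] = b@ [[-0.0, 0.00, -0.01], [0.0, -0.0, 0.0]]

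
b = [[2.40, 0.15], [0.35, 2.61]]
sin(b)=[[0.66, -0.12], [-0.28, 0.49]]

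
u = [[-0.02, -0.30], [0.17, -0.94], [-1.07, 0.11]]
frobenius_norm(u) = 1.47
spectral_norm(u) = 1.17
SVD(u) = [[0.13, -0.29], [0.58, -0.75], [-0.80, -0.6]] @ diag([1.1693348546071274, 0.8902561416811053]) @ [[0.81, -0.58],  [0.58, 0.81]]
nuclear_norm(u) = 2.06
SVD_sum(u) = [[0.13, -0.09], [0.56, -0.4], [-0.76, 0.54]] + [[-0.15,-0.21], [-0.39,-0.54], [-0.31,-0.43]]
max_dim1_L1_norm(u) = 1.18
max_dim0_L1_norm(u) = 1.35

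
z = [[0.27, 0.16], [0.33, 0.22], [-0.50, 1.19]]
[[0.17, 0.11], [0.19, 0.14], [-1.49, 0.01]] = z @ [[1.09,0.32], [-0.79,0.14]]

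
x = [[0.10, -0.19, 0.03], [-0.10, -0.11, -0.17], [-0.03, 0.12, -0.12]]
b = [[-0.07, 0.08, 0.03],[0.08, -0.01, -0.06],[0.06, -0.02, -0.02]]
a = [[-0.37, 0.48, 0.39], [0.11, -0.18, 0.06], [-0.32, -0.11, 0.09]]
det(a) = -0.04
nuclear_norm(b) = 0.22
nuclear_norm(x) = 0.56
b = x @ a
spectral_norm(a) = 0.75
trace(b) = -0.10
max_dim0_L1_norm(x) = 0.42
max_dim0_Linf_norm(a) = 0.48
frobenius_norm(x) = 0.36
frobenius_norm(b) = 0.16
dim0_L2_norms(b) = [0.12, 0.08, 0.07]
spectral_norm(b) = 0.15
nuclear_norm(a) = 1.23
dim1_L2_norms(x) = [0.22, 0.23, 0.17]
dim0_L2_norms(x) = [0.14, 0.25, 0.21]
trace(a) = -0.46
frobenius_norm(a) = 0.83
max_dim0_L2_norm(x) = 0.25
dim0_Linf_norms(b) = [0.08, 0.08, 0.06]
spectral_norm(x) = 0.26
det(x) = 0.00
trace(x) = -0.13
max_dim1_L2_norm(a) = 0.72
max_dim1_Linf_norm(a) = 0.48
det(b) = -0.00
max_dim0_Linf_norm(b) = 0.08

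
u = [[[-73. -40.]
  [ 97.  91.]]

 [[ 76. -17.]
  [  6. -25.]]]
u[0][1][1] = 91.0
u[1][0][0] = 76.0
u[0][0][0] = -73.0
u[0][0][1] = -40.0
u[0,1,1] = 91.0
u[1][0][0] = 76.0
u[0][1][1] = 91.0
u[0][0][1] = -40.0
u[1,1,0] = 6.0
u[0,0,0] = -73.0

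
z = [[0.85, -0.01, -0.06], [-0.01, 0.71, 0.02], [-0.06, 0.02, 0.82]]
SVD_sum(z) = [[0.55, -0.07, -0.43], [-0.07, 0.01, 0.06], [-0.43, 0.06, 0.34]] + [[0.3, 0.07, 0.37], [0.07, 0.02, 0.08], [0.37, 0.08, 0.45]] + [[0.00, -0.00, 0.0],[-0.0, 0.68, -0.12],[0.0, -0.12, 0.02]]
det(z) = 0.49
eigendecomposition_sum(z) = [[0.55, -0.07, -0.43], [-0.07, 0.01, 0.06], [-0.43, 0.06, 0.34]] + [[0.3, 0.07, 0.37], [0.07, 0.02, 0.08], [0.37, 0.08, 0.45]] + [[0.0, -0.0, 0.00], [-0.00, 0.68, -0.12], [0.00, -0.12, 0.02]]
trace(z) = 2.38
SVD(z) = [[-0.78, -0.63, 0.01], [0.11, -0.14, -0.98], [0.62, -0.77, 0.18]] @ diag([0.8990117245929824, 0.7745145955033784, 0.7064736799036391]) @ [[-0.78, 0.11, 0.62], [-0.63, -0.14, -0.77], [0.01, -0.98, 0.18]]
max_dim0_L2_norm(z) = 0.85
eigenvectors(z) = [[0.78, -0.63, 0.01], [-0.11, -0.14, -0.98], [-0.62, -0.77, 0.18]]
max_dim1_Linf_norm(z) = 0.85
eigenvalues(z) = [0.9, 0.77, 0.71]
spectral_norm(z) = 0.90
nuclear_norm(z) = 2.38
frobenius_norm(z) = 1.38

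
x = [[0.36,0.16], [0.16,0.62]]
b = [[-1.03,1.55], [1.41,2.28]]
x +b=[[-0.67, 1.71], [1.57, 2.9]]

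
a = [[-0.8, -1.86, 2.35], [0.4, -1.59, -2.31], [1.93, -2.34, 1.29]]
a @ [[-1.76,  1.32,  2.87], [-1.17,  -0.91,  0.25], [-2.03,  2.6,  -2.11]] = [[-1.19, 6.75, -7.72], [5.85, -4.03, 5.62], [-3.28, 8.03, 2.23]]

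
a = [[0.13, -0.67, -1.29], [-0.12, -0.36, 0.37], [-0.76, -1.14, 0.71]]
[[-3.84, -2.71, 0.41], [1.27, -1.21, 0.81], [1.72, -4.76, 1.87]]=a @ [[1.82,  1.78,  0.94], [-0.57,  3.33,  -1.82], [3.46,  0.55,  0.72]]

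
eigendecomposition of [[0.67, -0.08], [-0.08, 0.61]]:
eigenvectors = [[0.82, 0.57], [-0.57, 0.82]]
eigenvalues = [0.73, 0.55]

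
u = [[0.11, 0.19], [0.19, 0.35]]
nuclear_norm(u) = 0.46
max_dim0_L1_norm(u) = 0.54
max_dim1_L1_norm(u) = 0.54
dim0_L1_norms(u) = [0.3, 0.54]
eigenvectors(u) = [[-0.88,-0.48], [0.48,-0.88]]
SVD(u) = [[-0.48, -0.88], [-0.88, 0.48]] @ diag([0.45472205054244236, 0.005277949457557698]) @ [[-0.48, -0.88], [-0.88, 0.48]]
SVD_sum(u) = [[0.11, 0.19], [0.19, 0.35]] + [[0.00,-0.0], [-0.0,0.0]]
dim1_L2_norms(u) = [0.22, 0.4]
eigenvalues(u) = [0.01, 0.45]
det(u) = 0.00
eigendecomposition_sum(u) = [[0.00,-0.00], [-0.0,0.00]] + [[0.11, 0.19], [0.19, 0.35]]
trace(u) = 0.46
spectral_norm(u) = 0.45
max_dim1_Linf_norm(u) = 0.35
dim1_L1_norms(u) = [0.3, 0.54]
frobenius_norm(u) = 0.45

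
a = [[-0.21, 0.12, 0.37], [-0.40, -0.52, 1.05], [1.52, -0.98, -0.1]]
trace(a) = -0.83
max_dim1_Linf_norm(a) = 1.52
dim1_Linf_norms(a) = [0.37, 1.05, 1.52]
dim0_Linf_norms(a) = [1.52, 0.98, 1.05]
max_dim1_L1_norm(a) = 2.6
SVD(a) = [[-0.16, -0.22, 0.96], [-0.14, -0.96, -0.25], [0.98, -0.18, 0.12]] @ diag([1.8411332355921597, 1.2609749674068738, 0.17108635355041893]) @ [[0.86, -0.49, -0.17],  [0.13, 0.51, -0.85],  [0.50, 0.71, 0.50]]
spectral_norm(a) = 1.84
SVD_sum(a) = [[-0.26,0.15,0.05],[-0.23,0.13,0.04],[1.54,-0.88,-0.3]] + [[-0.04, -0.14, 0.24], [-0.15, -0.62, 1.03], [-0.03, -0.11, 0.19]] + [[0.08, 0.12, 0.08], [-0.02, -0.03, -0.02], [0.01, 0.02, 0.01]]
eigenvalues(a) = [(0.36+0j), (-0.59+0.88j), (-0.59-0.88j)]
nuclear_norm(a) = 3.27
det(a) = 0.40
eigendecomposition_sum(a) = [[0.30-0.00j,-0.07+0.00j,(0.1+0j)], [(0.3-0j),-0.07+0.00j,(0.1+0j)], [0.37-0.00j,(-0.08+0j),0.12+0.00j]] + [[-0.26-0.08j,0.09+0.18j,0.14-0.08j], [-0.35-0.78j,-0.23+0.60j,(0.48+0.15j)], [(0.58-0.27j),(-0.45-0.16j),-0.11+0.36j]] + [[(-0.26+0.08j), (0.09-0.18j), (0.14+0.08j)],[-0.35+0.78j, -0.23-0.60j, (0.48-0.15j)],[0.58+0.27j, (-0.45+0.16j), -0.11-0.36j]]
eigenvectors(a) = [[0.54+0.00j,(0.16-0.18j),0.16+0.18j], [(0.53+0j),(0.78+0j),(0.78-0j)], [0.65+0.00j,0.01+0.58j,(0.01-0.58j)]]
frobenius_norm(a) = 2.24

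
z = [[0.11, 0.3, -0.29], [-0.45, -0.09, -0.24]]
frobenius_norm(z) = 0.67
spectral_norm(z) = 0.52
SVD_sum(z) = [[0.04, 0.01, 0.02], [-0.46, -0.11, -0.21]] + [[0.07,  0.29,  -0.31],  [0.01,  0.02,  -0.03]]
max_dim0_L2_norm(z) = 0.46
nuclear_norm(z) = 0.95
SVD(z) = [[-0.08,1.0], [1.00,0.08]] @ diag([0.5184366459789633, 0.43084039284412856]) @ [[-0.88,-0.22,-0.41],[0.17,0.68,-0.72]]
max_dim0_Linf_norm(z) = 0.45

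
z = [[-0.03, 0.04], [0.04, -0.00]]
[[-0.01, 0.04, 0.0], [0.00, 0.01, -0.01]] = z @ [[-0.0, 0.18, -0.19], [-0.29, 1.11, -0.14]]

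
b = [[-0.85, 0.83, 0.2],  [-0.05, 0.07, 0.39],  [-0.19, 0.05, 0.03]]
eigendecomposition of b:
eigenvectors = [[-0.98+0.00j, -0.62+0.07j, (-0.62-0.07j)], [(0.04+0j), -0.68+0.00j, (-0.68-0j)], [-0.22+0.00j, (-0.04-0.38j), -0.04+0.38j]]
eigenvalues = [(-0.84+0j), (0.04+0.22j), (0.04-0.22j)]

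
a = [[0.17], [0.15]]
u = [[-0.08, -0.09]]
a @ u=[[-0.01, -0.02],[-0.01, -0.01]]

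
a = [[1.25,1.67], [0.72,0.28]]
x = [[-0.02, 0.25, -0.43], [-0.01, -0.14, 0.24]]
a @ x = [[-0.04, 0.08, -0.14], [-0.02, 0.14, -0.24]]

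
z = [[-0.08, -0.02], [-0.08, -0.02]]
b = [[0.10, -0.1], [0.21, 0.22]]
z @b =[[-0.01,0.00], [-0.01,0.00]]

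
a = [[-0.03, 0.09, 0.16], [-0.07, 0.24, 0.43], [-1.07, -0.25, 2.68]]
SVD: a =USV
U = [[-0.05, -0.34, -0.94], [-0.14, -0.93, 0.35], [-0.99, 0.15, 0.00]]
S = [2.93, 0.31, 0.0]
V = [[0.37, 0.07, -0.93], [-0.27, -0.95, -0.18], [0.89, -0.32, 0.33]]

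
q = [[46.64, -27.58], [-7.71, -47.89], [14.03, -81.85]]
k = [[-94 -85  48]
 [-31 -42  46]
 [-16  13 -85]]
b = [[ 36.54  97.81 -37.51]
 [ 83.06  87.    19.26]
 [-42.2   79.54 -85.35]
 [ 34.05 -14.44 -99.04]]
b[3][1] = -14.44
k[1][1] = -42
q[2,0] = 14.03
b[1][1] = 87.0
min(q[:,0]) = -7.71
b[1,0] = 83.06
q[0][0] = 46.64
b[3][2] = -99.04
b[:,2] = [-37.51, 19.26, -85.35, -99.04]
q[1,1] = -47.89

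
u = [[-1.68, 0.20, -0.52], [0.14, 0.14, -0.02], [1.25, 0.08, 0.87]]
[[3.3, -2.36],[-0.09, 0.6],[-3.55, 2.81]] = u@ [[-1.2, 1.5], [0.23, 2.91], [-2.38, 0.81]]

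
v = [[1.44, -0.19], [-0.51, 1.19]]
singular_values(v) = [1.7, 0.95]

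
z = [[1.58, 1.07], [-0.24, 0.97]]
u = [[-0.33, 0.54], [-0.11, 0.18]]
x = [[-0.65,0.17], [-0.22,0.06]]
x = u @ z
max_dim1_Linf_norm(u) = 0.54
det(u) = 0.00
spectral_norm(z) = 1.95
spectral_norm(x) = 0.71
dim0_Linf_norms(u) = [0.33, 0.54]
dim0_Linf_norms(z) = [1.58, 1.07]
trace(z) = 2.55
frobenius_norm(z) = 2.15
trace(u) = -0.15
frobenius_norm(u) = 0.67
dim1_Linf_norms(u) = [0.54, 0.18]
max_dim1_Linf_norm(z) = 1.58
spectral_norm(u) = 0.67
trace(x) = -0.59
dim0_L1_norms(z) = [1.82, 2.04]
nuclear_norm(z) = 2.87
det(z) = 1.79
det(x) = -0.00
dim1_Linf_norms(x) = [0.65, 0.22]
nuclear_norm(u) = 0.67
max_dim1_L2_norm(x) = 0.67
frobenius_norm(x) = 0.71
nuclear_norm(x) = 0.71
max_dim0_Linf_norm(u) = 0.54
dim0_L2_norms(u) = [0.35, 0.57]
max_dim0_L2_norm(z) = 1.6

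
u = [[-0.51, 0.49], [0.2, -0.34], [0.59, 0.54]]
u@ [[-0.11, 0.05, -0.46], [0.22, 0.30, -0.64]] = [[0.16, 0.12, -0.08], [-0.1, -0.09, 0.13], [0.05, 0.19, -0.62]]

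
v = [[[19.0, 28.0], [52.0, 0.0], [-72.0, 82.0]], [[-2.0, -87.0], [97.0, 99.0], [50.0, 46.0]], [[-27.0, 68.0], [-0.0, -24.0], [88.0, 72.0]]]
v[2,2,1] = 72.0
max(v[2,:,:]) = 88.0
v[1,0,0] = -2.0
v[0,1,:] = [52.0, 0.0]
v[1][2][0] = 50.0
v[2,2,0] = 88.0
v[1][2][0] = 50.0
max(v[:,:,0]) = 97.0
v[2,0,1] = 68.0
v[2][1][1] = -24.0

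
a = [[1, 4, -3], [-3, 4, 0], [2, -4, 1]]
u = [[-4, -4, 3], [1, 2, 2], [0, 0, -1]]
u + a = [[-3, 0, 0], [-2, 6, 2], [2, -4, 0]]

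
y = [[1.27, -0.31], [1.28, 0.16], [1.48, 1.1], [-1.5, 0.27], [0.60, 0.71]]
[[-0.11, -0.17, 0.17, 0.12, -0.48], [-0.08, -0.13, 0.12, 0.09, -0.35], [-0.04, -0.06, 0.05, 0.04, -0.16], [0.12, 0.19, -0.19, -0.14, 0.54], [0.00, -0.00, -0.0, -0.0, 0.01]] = y @ [[-0.07, -0.11, 0.11, 0.08, -0.31], [0.06, 0.09, -0.10, -0.07, 0.27]]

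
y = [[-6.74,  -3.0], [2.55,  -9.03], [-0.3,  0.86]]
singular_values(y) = [9.57, 7.2]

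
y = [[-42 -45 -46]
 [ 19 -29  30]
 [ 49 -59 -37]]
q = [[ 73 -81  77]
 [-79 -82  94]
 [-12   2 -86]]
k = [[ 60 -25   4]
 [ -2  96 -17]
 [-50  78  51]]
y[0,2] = -46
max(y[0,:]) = -42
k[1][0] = -2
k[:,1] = [-25, 96, 78]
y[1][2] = 30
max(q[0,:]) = 77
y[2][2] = -37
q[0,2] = 77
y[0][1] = -45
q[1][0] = -79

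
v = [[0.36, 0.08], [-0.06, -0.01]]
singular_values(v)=[0.37, 0.0]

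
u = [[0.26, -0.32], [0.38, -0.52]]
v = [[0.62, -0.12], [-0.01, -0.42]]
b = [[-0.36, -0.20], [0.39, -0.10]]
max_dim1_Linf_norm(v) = 0.62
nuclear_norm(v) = 1.05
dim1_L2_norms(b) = [0.41, 0.4]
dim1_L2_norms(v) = [0.63, 0.42]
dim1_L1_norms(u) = [0.58, 0.9]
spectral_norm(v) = 0.64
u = b + v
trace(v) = 0.20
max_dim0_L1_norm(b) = 0.75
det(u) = -0.01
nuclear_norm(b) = 0.75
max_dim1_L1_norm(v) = 0.74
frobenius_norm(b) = 0.58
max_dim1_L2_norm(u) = 0.64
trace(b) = -0.46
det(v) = -0.26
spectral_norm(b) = 0.54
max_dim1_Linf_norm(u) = 0.52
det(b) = 0.11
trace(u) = -0.26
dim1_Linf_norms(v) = [0.62, 0.42]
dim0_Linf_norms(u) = [0.38, 0.52]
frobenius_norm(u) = 0.76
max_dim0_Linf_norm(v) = 0.62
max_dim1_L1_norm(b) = 0.56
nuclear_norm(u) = 0.78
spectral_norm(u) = 0.76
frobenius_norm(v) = 0.76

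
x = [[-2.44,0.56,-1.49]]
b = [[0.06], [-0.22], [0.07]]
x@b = [[-0.37]]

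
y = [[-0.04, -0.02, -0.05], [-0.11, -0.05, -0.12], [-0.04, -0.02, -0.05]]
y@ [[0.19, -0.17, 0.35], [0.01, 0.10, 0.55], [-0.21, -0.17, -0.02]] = [[0.00, 0.01, -0.02], [0.00, 0.03, -0.06], [0.0, 0.01, -0.02]]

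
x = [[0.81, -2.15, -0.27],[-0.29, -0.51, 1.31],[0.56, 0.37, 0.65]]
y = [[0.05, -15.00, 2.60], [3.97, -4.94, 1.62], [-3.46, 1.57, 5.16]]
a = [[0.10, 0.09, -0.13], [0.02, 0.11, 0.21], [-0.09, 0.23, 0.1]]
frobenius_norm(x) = 2.88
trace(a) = 0.31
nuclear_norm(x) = 4.60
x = a @ y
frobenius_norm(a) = 0.40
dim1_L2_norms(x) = [2.31, 1.44, 0.93]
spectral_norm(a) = 0.33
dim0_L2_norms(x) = [1.03, 2.24, 1.49]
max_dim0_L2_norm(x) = 2.24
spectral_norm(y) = 16.16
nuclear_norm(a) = 0.64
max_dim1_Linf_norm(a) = 0.23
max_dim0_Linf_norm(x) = 2.15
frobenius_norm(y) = 17.77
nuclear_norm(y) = 26.12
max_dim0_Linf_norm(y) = 15.0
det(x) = -2.69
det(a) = -0.01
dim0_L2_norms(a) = [0.14, 0.27, 0.27]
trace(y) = 0.27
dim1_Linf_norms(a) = [0.13, 0.21, 0.23]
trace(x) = 0.95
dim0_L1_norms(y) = [7.48, 21.51, 9.38]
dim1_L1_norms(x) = [3.23, 2.11, 1.58]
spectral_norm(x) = 2.34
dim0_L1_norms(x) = [1.66, 3.03, 2.23]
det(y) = 361.72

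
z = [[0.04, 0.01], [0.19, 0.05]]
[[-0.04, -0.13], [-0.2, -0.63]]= z @ [[-1.64,-2.97],[2.20,-1.41]]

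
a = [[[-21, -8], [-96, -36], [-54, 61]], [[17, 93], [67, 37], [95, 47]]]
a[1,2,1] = 47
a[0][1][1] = -36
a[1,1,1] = 37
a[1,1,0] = 67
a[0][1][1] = -36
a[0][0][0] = -21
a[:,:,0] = [[-21, -96, -54], [17, 67, 95]]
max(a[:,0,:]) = 93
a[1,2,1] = 47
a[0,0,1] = -8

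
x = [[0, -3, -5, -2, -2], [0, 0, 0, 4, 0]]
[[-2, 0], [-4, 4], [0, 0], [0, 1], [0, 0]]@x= [[0, 6, 10, 4, 4], [0, 12, 20, 24, 8], [0, 0, 0, 0, 0], [0, 0, 0, 4, 0], [0, 0, 0, 0, 0]]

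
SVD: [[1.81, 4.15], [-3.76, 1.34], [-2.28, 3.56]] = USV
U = [[-0.5,  0.77], [-0.48,  -0.63], [-0.72,  -0.12]]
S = [5.86, 4.46]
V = [[0.43, -0.9], [0.9, 0.43]]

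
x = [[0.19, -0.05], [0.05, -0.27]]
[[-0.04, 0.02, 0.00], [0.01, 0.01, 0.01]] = x@ [[-0.26, 0.11, 0.02], [-0.09, -0.0, -0.02]]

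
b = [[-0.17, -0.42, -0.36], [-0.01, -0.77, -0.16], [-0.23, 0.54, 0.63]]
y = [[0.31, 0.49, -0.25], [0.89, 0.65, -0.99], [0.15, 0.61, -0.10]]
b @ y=[[-0.48,-0.58,0.49], [-0.71,-0.60,0.78], [0.5,0.62,-0.54]]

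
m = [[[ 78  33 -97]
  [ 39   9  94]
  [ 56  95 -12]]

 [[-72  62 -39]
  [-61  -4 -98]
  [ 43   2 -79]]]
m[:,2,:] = [[56, 95, -12], [43, 2, -79]]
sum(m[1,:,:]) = -246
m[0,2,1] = 95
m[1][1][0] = -61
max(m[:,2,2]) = -12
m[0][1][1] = 9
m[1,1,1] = -4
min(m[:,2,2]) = -79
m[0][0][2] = -97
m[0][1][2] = 94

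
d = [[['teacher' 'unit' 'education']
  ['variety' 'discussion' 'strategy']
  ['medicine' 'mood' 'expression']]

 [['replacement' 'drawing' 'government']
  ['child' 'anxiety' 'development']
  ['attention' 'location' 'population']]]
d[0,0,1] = 'unit'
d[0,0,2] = 'education'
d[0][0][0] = 'teacher'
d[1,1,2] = 'development'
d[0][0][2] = 'education'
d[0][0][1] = 'unit'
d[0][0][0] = 'teacher'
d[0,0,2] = 'education'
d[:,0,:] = [['teacher', 'unit', 'education'], ['replacement', 'drawing', 'government']]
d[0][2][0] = 'medicine'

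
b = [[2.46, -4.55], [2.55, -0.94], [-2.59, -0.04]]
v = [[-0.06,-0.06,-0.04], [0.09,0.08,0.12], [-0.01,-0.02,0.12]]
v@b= [[-0.20, 0.33],[0.11, -0.49],[-0.39, 0.06]]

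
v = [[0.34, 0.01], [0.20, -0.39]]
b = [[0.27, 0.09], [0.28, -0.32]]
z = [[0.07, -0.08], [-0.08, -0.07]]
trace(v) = -0.05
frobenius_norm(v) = 0.55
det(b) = -0.11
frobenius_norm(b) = 0.51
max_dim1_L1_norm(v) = 0.59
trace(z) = 0.00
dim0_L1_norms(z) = [0.15, 0.15]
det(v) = -0.13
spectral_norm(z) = 0.11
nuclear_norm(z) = 0.21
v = z + b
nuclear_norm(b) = 0.70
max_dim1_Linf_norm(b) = 0.32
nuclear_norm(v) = 0.76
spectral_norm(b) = 0.45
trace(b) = -0.05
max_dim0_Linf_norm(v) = 0.39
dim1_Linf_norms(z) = [0.08, 0.08]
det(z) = -0.01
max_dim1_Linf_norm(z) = 0.08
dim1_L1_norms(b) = [0.36, 0.6]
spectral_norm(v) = 0.48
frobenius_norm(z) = 0.15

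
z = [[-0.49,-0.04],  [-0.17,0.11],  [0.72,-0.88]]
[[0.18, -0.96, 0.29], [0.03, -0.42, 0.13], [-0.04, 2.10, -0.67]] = z @ [[-0.34, 2.01, -0.61],[-0.23, -0.74, 0.26]]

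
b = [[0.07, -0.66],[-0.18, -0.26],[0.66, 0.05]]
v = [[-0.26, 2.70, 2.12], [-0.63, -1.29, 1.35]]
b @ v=[[0.4, 1.04, -0.74], [0.21, -0.15, -0.73], [-0.20, 1.72, 1.47]]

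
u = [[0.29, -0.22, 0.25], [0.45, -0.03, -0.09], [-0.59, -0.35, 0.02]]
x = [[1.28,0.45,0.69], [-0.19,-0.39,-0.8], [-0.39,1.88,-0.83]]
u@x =[[0.32, 0.69, 0.17], [0.62, 0.05, 0.41], [-0.7, -0.09, -0.14]]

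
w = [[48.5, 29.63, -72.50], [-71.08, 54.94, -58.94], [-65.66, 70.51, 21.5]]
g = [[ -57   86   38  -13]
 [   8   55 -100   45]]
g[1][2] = -100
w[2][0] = -65.66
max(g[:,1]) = 86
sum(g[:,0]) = -49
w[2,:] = [-65.66, 70.51, 21.5]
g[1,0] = 8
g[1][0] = 8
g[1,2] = -100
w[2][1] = 70.51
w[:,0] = [48.5, -71.08, -65.66]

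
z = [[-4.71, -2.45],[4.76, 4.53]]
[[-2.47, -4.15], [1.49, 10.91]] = z @ [[0.78, -0.82], [-0.49, 3.27]]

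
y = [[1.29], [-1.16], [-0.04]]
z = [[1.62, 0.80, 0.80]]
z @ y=[[1.13]]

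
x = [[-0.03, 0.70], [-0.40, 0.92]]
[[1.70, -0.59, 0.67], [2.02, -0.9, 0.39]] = x @ [[0.59,  0.34,  1.36], [2.45,  -0.83,  1.02]]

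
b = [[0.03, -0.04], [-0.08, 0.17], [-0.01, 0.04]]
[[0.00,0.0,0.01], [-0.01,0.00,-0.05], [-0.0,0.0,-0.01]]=b @ [[0.02, 0.00, 0.16],[-0.03, -0.00, -0.21]]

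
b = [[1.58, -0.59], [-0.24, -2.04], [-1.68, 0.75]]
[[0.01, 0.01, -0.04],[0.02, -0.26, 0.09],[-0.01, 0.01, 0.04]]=b @ [[0.0,0.05,-0.04], [-0.01,0.12,-0.04]]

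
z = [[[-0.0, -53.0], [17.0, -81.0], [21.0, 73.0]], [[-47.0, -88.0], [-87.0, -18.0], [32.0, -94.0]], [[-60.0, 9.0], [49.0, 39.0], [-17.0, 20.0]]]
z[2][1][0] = 49.0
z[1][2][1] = -94.0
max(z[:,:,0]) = 49.0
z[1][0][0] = -47.0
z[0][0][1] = -53.0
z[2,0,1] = 9.0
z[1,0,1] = -88.0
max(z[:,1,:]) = 49.0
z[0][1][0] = 17.0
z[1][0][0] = -47.0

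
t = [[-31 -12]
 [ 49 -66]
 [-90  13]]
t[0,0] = -31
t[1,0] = 49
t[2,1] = 13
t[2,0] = -90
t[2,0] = -90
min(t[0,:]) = -31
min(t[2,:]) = -90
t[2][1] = 13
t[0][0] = -31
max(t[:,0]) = 49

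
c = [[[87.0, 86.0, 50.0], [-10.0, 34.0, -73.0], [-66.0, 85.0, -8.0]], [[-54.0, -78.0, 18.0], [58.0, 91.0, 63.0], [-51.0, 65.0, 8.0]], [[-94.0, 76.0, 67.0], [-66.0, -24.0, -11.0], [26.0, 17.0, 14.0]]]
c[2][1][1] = -24.0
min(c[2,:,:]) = -94.0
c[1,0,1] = -78.0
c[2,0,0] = -94.0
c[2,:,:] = [[-94.0, 76.0, 67.0], [-66.0, -24.0, -11.0], [26.0, 17.0, 14.0]]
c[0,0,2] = 50.0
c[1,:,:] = [[-54.0, -78.0, 18.0], [58.0, 91.0, 63.0], [-51.0, 65.0, 8.0]]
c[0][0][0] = 87.0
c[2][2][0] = 26.0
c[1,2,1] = 65.0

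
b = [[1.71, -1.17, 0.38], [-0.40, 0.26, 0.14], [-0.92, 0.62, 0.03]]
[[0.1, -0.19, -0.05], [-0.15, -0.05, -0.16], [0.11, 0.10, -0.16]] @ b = [[0.29, -0.20, 0.01], [-0.09, 0.06, -0.07], [0.3, -0.2, 0.05]]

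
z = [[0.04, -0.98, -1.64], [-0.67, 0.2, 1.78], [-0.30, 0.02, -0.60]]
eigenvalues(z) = [(1.24+0j), (-0.8+0.17j), (-0.8-0.17j)]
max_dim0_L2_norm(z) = 2.49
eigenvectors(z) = [[(0.72+0j), (-0.13+0.42j), -0.13-0.42j], [(-0.68+0j), 0.74+0.00j, 0.74-0.00j], [(-0.13+0j), -0.46+0.23j, -0.46-0.23j]]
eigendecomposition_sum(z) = [[(0.56+0j),-0.54+0.00j,(-1.02-0j)], [(-0.52-0j),0.51-0.00j,(0.96+0j)], [(-0.1-0j),0.09-0.00j,(0.18+0j)]] + [[(-0.26-0.13j), -0.22-0.17j, (-0.31+0.16j)], [-0.07+0.48j, (-0.15+0.43j), 0.41+0.42j], [-0.10-0.32j, -0.04-0.32j, (-0.39-0.13j)]] + [[-0.26+0.13j, (-0.22+0.17j), -0.31-0.16j],[-0.07-0.48j, (-0.15-0.43j), (0.41-0.42j)],[(-0.1+0.32j), -0.04+0.32j, -0.39+0.13j]]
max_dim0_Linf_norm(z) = 1.78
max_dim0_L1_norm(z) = 4.02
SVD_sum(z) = [[0.30, -0.57, -1.73], [-0.30, 0.57, 1.72], [0.08, -0.16, -0.48]] + [[-0.34,-0.34,0.05], [-0.37,-0.37,0.06], [-0.1,-0.09,0.01]] + [[0.08, -0.07, 0.04],  [0.00, -0.00, 0.0],  [-0.29, 0.27, -0.14]]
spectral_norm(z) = 2.65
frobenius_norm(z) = 2.79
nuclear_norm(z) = 3.81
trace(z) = -0.36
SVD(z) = [[-0.70, -0.67, -0.27], [0.69, -0.72, -0.0], [-0.19, -0.19, 0.96]] @ diag([2.6544852042823472, 0.7242454830532543, 0.434139125768524]) @ [[-0.16, 0.31, 0.94], [0.71, 0.7, -0.11], [-0.69, 0.65, -0.33]]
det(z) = 0.83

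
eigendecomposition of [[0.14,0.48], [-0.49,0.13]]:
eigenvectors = [[(-0.01-0.7j), -0.01+0.70j], [0.71+0.00j, (0.71-0j)]]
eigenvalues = [(0.13+0.48j), (0.13-0.48j)]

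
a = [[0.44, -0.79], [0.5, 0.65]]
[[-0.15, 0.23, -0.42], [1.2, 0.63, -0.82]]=a @ [[1.25, 0.95, -1.35], [0.89, 0.24, -0.22]]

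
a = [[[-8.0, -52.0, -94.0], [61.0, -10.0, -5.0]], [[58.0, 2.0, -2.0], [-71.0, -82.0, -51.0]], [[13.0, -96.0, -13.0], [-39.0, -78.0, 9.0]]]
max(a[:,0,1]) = 2.0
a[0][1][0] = 61.0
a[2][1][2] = 9.0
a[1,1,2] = -51.0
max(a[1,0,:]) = 58.0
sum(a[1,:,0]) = -13.0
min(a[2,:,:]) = -96.0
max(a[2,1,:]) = 9.0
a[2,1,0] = -39.0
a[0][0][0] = -8.0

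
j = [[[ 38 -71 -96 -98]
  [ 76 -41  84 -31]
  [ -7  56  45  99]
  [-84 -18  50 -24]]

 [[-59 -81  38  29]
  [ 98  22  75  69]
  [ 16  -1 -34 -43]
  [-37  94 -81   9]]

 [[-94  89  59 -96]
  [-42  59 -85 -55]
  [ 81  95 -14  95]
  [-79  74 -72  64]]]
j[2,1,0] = -42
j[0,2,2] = 45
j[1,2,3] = -43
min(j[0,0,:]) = -98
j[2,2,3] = 95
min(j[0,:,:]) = -98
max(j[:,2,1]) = 95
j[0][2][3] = 99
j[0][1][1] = -41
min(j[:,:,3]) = -98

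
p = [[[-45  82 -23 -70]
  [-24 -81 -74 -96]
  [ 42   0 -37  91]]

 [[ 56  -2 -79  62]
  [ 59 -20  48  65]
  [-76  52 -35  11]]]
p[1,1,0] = 59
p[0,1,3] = -96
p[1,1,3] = 65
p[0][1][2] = -74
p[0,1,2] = -74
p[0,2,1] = 0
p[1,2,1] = 52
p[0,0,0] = -45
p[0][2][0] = 42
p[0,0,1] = 82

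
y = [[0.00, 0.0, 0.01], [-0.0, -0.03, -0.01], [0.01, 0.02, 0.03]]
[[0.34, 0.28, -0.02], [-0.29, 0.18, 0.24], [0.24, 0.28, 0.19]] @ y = [[-0.00, -0.01, -0.00], [0.0, -0.00, 0.0], [0.0, -0.0, 0.01]]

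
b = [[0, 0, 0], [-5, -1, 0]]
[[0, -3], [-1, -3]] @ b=[[15, 3, 0], [15, 3, 0]]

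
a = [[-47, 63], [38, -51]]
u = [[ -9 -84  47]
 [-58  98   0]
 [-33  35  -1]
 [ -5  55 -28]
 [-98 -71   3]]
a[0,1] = 63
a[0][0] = -47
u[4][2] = 3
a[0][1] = 63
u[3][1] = 55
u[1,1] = 98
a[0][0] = -47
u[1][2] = 0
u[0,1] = -84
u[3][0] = -5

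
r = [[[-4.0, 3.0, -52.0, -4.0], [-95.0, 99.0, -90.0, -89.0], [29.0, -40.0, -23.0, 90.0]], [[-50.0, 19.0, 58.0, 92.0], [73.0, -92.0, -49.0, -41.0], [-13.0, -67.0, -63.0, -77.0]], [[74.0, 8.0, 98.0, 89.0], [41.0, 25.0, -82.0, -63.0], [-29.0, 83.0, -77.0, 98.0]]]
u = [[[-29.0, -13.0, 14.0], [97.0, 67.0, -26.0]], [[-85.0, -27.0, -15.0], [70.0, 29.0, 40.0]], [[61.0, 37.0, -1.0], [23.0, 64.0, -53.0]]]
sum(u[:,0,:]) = -58.0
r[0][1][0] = -95.0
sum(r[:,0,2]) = 104.0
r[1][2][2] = -63.0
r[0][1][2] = -90.0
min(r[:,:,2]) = -90.0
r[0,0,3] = -4.0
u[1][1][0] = 70.0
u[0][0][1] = -13.0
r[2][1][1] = 25.0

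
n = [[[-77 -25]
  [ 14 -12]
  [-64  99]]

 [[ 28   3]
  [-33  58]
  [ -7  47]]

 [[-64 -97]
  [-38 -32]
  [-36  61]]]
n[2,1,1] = -32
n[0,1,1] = -12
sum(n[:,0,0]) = -113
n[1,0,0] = 28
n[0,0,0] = -77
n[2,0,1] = -97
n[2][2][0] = -36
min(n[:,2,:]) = -64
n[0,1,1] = -12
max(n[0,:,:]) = 99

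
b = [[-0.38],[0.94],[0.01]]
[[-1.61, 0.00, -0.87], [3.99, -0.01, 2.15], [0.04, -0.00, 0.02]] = b @ [[4.24,-0.01,2.29]]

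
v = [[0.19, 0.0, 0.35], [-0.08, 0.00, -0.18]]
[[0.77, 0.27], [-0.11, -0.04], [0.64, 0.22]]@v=[[0.12, 0.0, 0.22], [-0.02, 0.0, -0.03], [0.1, 0.0, 0.18]]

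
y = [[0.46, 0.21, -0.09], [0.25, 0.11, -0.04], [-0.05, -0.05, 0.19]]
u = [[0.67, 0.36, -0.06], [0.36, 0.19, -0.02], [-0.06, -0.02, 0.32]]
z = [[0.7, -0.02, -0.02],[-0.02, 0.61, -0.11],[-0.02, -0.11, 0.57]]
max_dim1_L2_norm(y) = 0.51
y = u @ z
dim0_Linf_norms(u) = [0.67, 0.36, 0.32]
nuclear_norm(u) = 1.19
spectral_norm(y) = 0.59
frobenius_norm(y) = 0.62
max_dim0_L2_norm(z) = 0.7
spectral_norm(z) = 0.71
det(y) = -0.00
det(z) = 0.23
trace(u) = 1.18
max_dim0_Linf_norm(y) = 0.46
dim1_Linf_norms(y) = [0.46, 0.25, 0.19]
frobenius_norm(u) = 0.92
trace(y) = 0.76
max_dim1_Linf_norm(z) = 0.7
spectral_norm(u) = 0.87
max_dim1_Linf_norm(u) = 0.67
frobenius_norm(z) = 1.10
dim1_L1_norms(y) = [0.76, 0.4, 0.29]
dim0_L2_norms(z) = [0.7, 0.62, 0.58]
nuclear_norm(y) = 0.77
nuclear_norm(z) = 1.88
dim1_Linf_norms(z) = [0.7, 0.61, 0.57]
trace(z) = 1.88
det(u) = -0.00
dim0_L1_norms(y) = [0.76, 0.37, 0.32]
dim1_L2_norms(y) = [0.51, 0.28, 0.2]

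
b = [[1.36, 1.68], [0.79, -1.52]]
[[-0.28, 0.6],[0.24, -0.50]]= b@ [[-0.01, 0.02], [-0.16, 0.34]]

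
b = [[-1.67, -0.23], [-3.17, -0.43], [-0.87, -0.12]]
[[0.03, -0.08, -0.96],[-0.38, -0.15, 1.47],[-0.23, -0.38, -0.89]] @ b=[[1.04, 0.14], [-0.17, -0.02], [2.36, 0.32]]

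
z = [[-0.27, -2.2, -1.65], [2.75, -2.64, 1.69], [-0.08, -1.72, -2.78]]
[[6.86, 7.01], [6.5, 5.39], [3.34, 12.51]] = z @ [[-1.97,  4.21],[-3.76,  -0.44],[1.18,  -4.35]]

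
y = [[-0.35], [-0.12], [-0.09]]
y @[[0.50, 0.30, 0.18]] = [[-0.18, -0.1, -0.06], [-0.06, -0.04, -0.02], [-0.04, -0.03, -0.02]]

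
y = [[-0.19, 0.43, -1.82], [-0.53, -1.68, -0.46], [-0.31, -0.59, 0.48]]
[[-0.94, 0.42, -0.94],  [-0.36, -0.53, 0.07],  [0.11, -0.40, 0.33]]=y@[[0.44, 0.51, -0.01], [-0.05, 0.22, -0.17], [0.46, -0.23, 0.48]]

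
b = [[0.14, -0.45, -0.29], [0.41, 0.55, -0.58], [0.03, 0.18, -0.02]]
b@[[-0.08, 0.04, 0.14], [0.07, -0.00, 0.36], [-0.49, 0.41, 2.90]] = [[0.10, -0.11, -0.98],[0.29, -0.22, -1.43],[0.02, -0.01, 0.01]]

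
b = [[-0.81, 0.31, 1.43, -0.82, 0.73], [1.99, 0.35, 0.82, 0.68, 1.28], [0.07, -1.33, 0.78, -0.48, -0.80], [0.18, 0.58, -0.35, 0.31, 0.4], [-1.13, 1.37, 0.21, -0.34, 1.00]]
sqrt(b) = [[-0.01+0.62j, 0.25-0.27j, 0.95-0.25j, (-0.35+0.32j), (0.69-0.19j)], [(0.3-1.51j), (0.97+0.67j), (0.85+0.6j), (-0.08-0.79j), (1.35+0.45j)], [-0.23-0.49j, -0.43+0.22j, (1.15+0.2j), (-0.6-0.26j), (0.07+0.15j)], [(0.18+0.06j), (0.23-0.02j), -0.49-0.02j, (0.37+0.03j), (-0.03-0.02j)], [0.14+1.26j, (0.36-0.56j), (-0.47-0.5j), 0.38+0.66j, (0.16-0.38j)]]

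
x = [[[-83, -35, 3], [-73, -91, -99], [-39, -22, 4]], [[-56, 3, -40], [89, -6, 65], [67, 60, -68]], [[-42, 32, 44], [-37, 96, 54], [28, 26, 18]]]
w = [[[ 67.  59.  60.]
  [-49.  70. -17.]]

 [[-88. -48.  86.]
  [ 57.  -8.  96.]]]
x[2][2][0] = 28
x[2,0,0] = -42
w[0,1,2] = -17.0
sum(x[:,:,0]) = -146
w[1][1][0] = 57.0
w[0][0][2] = 60.0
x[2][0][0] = -42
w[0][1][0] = -49.0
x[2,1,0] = -37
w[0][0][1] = 59.0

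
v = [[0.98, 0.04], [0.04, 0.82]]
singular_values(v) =[0.99, 0.81]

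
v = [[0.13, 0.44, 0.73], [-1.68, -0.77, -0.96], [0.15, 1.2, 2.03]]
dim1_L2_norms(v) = [0.86, 2.08, 2.36]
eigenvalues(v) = [-0.01, 0.39, 1.01]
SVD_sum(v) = [[0.32, 0.42, 0.65], [-0.69, -0.89, -1.38], [0.87, 1.11, 1.73]] + [[-0.19, 0.02, 0.08], [-0.99, 0.12, 0.42], [-0.72, 0.09, 0.30]] + [[0.00, -0.00, 0.00], [0.0, -0.00, 0.00], [-0.00, 0.00, -0.0]]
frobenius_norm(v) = 3.27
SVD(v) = [[-0.28, -0.16, -0.95], [0.60, -0.80, -0.04], [-0.75, -0.58, 0.32]] @ diag([2.973154169970424, 1.350575240919355, 0.0008945407194817177]) @ [[-0.39,-0.50,-0.77], [0.92,-0.11,-0.39], [-0.11,0.86,-0.50]]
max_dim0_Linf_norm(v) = 2.03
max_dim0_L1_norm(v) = 3.72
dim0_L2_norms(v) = [1.69, 1.49, 2.36]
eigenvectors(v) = [[0.10, -0.23, 0.27],[-0.86, 0.8, -0.64],[0.50, -0.56, 0.72]]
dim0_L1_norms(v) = [1.96, 2.41, 3.72]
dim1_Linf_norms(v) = [0.73, 1.68, 2.03]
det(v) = -0.00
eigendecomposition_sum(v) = [[0.01, 0.00, -0.0], [-0.07, -0.00, 0.02], [0.04, 0.0, -0.01]] + [[1.2, -0.25, -0.68], [-4.15, 0.86, 2.35], [2.93, -0.61, -1.66]] + [[-1.08, 0.69, 1.41], [2.54, -1.62, -3.34], [-2.82, 1.80, 3.71]]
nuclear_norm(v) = 4.32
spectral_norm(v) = 2.97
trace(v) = 1.39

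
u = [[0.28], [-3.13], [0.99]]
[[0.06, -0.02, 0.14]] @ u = [[0.22]]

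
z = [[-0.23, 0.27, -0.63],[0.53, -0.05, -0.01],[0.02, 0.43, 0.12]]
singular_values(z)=[0.76, 0.48, 0.44]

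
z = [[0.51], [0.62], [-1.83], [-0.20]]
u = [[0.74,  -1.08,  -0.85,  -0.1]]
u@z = [[1.28]]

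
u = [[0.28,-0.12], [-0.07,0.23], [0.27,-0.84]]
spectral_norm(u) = 0.94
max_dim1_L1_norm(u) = 1.11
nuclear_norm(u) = 1.16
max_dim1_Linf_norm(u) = 0.84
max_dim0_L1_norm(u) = 1.19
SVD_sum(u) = [[0.08, -0.20], [-0.09, 0.22], [0.31, -0.82]] + [[0.2, 0.08],[0.02, 0.01],[-0.04, -0.02]]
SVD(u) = [[0.23,  0.97], [-0.26,  0.07], [0.94,  -0.21]] @ diag([0.9373975599704626, 0.22446784750031124]) @ [[0.36, -0.93], [0.93, 0.36]]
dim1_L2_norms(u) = [0.3, 0.24, 0.88]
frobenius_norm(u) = 0.96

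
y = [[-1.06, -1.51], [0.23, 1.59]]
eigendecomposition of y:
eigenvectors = [[-1.0, 0.52], [0.09, -0.86]]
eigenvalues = [-0.92, 1.45]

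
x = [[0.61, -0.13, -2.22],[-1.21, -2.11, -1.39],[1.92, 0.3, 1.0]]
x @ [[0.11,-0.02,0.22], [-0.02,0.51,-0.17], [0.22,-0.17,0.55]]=[[-0.42, 0.30, -1.06], [-0.40, -0.82, -0.67], [0.43, -0.06, 0.92]]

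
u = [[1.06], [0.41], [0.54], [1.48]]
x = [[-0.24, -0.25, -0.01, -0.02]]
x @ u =[[-0.39]]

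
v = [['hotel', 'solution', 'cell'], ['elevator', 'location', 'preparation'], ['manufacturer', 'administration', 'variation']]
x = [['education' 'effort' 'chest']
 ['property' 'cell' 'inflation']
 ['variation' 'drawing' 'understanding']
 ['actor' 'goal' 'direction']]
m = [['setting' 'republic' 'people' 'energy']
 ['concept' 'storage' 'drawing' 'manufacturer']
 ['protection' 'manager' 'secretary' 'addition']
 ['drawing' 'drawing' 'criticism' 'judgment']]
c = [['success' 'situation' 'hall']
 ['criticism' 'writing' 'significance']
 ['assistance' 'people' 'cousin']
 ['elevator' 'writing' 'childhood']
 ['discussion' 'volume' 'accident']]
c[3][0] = 'elevator'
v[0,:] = ['hotel', 'solution', 'cell']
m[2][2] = 'secretary'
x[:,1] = ['effort', 'cell', 'drawing', 'goal']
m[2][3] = 'addition'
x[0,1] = 'effort'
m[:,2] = ['people', 'drawing', 'secretary', 'criticism']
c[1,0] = 'criticism'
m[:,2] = ['people', 'drawing', 'secretary', 'criticism']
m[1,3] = 'manufacturer'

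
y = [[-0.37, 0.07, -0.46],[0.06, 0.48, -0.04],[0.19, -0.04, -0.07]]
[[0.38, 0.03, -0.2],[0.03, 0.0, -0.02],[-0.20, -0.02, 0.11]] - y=[[0.75, -0.04, 0.26], [-0.03, -0.48, 0.02], [-0.39, 0.02, 0.18]]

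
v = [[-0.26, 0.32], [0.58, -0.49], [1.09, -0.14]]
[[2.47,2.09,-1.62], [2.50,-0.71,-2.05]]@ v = [[-1.2, -0.01], [-3.30, 1.43]]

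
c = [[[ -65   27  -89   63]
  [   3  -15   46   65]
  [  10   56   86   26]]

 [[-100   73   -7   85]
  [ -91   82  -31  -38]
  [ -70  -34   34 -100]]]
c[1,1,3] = -38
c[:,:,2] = [[-89, 46, 86], [-7, -31, 34]]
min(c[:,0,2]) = -89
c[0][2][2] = 86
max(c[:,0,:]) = 85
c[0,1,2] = 46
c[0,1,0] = 3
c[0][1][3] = 65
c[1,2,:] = [-70, -34, 34, -100]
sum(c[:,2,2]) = 120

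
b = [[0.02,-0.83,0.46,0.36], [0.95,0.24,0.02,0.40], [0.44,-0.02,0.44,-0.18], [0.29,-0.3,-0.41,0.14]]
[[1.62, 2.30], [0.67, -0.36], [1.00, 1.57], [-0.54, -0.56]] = b @[[0.42, 0.44],[-0.39, -1.76],[2.17, 2.62],[0.8, -1.03]]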